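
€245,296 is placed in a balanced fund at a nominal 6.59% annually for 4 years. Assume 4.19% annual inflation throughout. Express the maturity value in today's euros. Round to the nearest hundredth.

€268,690.41

Nominal value at maturity: €245,296 × (1 + 6.59%)^4 ≈ €316,633.10.
Price-level factor over 4 years: (1 + 4.19%)^4 ≈ 1.1784309824.
Dividing the nominal maturity value by the price-level factor gives the value in today's money.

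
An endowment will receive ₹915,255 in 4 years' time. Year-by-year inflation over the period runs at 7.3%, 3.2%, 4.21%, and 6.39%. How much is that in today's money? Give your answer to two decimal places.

Price-level factor over 4 years: 1.073 × 1.032 × 1.0421 × 1.0639 ≈ 1.2276925602.
Purchasing power today: ₹915,255 divided by that factor.

₹745,508.31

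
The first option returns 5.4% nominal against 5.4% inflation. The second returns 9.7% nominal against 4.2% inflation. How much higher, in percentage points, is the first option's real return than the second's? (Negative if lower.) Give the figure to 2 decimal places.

The first option real return: 1.054/1.054 − 1 = 0.000%.
The second real return: 1.097/1.042 − 1 = 5.278%.
Difference: 0.000 − 5.278 = -5.278 pp.

-5.28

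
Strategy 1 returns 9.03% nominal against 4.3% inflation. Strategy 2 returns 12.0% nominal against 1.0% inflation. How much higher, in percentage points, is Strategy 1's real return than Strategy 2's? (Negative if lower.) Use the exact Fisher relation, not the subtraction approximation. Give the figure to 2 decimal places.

Strategy 1 real return: 1.0903/1.043 − 1 = 4.535%.
Strategy 2 real return: 1.120/1.010 − 1 = 10.891%.
Difference: 4.535 − 10.891 = -6.356 pp.

-6.36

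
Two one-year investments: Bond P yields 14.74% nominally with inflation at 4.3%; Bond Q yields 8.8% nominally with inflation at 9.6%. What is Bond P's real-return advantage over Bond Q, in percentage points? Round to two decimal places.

Bond P real return: 1.1474/1.043 − 1 = 10.010%.
Bond Q real return: 1.088/1.096 − 1 = -0.730%.
Difference: 10.010 − (-0.730) = 10.740 pp.

10.74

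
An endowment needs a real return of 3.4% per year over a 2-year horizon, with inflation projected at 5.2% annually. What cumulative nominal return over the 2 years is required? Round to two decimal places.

18.32%

Required annual nominal rate: (1+3.4%)(1+5.2%) − 1 = 8.7768%.
Cumulative over 2 years: (1 + 0.087768)^2 − 1 ≈ 0.18324.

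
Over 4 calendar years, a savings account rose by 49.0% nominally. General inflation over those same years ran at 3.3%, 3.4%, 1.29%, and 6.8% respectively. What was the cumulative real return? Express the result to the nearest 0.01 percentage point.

Cumulative inflation factor: 1.033 × 1.034 × 1.0129 × 1.068 ≈ 1.15547.
Nominal growth factor: 1.49000. Real growth factor = 1.49000 / 1.15547 ≈ 1.28952.
Total real return ≈ 28.9519%.

28.95%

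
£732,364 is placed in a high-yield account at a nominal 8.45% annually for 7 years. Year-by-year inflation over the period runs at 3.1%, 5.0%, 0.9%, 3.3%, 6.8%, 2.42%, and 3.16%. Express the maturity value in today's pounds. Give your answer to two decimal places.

£1,014,908.93

Nominal value at maturity: £732,364 × (1 + 8.45%)^7 ≈ £1,292,212.34.
Price-level factor over 7 years: 1.031 × 1.050 × 1.009 × 1.033 × 1.068 × 1.0242 × 1.0316 ≈ 1.2732298440.
The maturity value deflated by that factor is the answer in today's purchasing power.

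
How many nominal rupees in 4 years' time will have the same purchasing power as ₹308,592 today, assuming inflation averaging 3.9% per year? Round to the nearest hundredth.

Cumulative price-level factor: (1+3.9%)^4 ≈ 1.1653655894.
Multiplying ₹308,592 by the price-level factor gives the future nominal sum.

₹359,622.50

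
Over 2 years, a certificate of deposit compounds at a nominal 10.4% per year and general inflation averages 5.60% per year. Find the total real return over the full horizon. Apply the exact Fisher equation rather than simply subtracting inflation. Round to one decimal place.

The annual real rate is (1+10.4%)/(1+5.60%) − 1 = 4.5455%.
Compounded over 2 years: (1 + 0.045455)^2 − 1 ≈ 0.09298.

9.3%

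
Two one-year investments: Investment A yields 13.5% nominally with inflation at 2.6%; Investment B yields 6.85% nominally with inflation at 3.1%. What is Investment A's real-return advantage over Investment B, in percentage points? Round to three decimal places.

Investment A real return: 1.135/1.026 − 1 = 10.6238%.
Investment B real return: 1.0685/1.031 − 1 = 3.6372%.
Difference: 10.6238 − 3.6372 = 6.9866 pp.

6.987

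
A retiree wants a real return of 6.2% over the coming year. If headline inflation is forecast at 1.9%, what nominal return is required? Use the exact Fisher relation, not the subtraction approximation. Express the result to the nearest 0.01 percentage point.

8.22%

By the Fisher equation, 1 + r_nom = (1 + 6.2%)(1 + 1.9%) = 1.062 × 1.019 = 1.082178.
So r_nom = 8.2178%.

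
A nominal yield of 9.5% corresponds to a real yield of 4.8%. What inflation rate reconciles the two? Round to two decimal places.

From (1+r_nom) = (1+r_real)(1+π), we get 1+π = (1 + 9.5%)/(1 + 4.8%) = 1.095/1.048 ≈ 1.04485.
So π ≈ 4.4847%.

4.48%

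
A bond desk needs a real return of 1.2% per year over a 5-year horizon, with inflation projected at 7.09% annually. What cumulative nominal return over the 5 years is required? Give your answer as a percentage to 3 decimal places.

49.502%

Required annual nominal rate: (1+1.2%)(1+7.09%) − 1 = 8.37508%.
Cumulative over 5 years: (1 + 0.0837508)^5 − 1 ≈ 0.49502.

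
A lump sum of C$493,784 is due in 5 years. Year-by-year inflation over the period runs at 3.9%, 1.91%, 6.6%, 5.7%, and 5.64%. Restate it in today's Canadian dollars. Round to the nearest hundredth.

C$391,781.64

Price-level factor over 5 years: 1.039 × 1.0191 × 1.066 × 1.057 × 1.0564 ≈ 1.2603551307.
Purchasing power today: C$493,784 divided by that factor.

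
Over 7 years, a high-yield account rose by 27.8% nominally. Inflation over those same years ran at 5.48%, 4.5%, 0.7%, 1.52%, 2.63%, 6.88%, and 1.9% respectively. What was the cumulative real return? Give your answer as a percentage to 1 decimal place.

1.5%

Cumulative inflation factor: 1.0548 × 1.045 × 1.007 × 1.0152 × 1.0263 × 1.0688 × 1.019 ≈ 1.25954.
Nominal growth factor: 1.27800. Real growth factor = 1.27800 / 1.25954 ≈ 1.01466.
Total real return ≈ 1.4655%.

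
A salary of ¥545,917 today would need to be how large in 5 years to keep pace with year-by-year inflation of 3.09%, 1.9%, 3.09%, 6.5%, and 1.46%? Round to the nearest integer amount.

¥638,820

Cumulative price-level factor: 1.0309 × 1.019 × 1.0309 × 1.065 × 1.0146 ≈ 1.1701774615.
Multiplying ¥545,917 by the price-level factor gives the future nominal sum.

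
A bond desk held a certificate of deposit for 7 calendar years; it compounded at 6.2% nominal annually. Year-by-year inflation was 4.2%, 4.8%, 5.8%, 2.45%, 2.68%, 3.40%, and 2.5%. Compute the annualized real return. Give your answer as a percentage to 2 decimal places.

2.43%

Cumulative inflation factor: 1.042 × 1.048 × 1.058 × 1.0245 × 1.0268 × 1.0340 × 1.025 ≈ 1.28812.
Nominal growth factor: 1.52360. Real growth factor = 1.52360 / 1.28812 ≈ 1.18281.
Annualized: 1.18281^(1/7) − 1 ≈ 0.02427.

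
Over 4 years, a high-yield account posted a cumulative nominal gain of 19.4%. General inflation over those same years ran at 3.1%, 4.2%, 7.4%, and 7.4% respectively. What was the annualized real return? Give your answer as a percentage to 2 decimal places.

-0.92%

Cumulative inflation factor: 1.031 × 1.042 × 1.074 × 1.074 ≈ 1.23918.
Nominal growth factor: 1.19400. Real growth factor = 1.19400 / 1.23918 ≈ 0.96354.
Annualized: 0.96354^(1/4) − 1 ≈ -0.00924.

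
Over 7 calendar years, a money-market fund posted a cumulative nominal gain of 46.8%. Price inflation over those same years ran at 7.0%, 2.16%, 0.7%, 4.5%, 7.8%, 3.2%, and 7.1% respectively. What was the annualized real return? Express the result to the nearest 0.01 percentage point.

Cumulative inflation factor: 1.070 × 1.0216 × 1.007 × 1.045 × 1.078 × 1.032 × 1.071 ≈ 1.37056.
Nominal growth factor: 1.46800. Real growth factor = 1.46800 / 1.37056 ≈ 1.07109.
Annualized: 1.07109^(1/7) − 1 ≈ 0.00986.

0.99%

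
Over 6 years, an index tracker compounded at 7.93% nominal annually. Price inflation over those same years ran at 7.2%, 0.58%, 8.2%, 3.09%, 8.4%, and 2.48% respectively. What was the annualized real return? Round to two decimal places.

Cumulative inflation factor: 1.072 × 1.0058 × 1.082 × 1.0309 × 1.084 × 1.0248 ≈ 1.33604.
Nominal growth factor: 1.58071. Real growth factor = 1.58071 / 1.33604 ≈ 1.18314.
Annualized: 1.18314^(1/6) − 1 ≈ 0.02842.

2.84%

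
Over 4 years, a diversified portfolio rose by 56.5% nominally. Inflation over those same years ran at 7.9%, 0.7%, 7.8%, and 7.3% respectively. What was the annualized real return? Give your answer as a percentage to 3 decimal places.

Cumulative inflation factor: 1.079 × 1.007 × 1.078 × 1.073 ≈ 1.25681.
Nominal growth factor: 1.56500. Real growth factor = 1.56500 / 1.25681 ≈ 1.24522.
Annualized: 1.24522^(1/4) − 1 ≈ 0.05636.

5.636%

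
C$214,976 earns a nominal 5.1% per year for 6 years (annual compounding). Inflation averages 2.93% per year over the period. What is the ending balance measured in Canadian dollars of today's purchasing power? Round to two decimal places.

C$243,643.28

Nominal value at maturity: C$214,976 × (1 + 5.1%)^6 ≈ C$289,738.54.
Price-level factor over 6 years: (1 + 2.93%)^6 ≈ 1.1891916104.
The maturity value deflated by that factor is the answer in today's purchasing power.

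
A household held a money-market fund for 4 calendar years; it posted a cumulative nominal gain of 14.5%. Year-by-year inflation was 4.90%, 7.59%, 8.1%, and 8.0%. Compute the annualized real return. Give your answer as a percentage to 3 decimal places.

-3.450%

Cumulative inflation factor: 1.0490 × 1.0759 × 1.081 × 1.080 ≈ 1.31764.
Nominal growth factor: 1.14500. Real growth factor = 1.14500 / 1.31764 ≈ 0.86898.
Annualized: 0.86898^(1/4) − 1 ≈ -0.03450.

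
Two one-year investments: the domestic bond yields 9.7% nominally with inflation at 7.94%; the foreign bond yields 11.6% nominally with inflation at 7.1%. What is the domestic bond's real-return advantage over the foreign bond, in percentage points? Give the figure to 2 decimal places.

-2.57

The domestic bond real return: 1.097/1.0794 − 1 = 1.631%.
The foreign bond real return: 1.116/1.071 − 1 = 4.202%.
Difference: 1.631 − 4.202 = -2.571 pp.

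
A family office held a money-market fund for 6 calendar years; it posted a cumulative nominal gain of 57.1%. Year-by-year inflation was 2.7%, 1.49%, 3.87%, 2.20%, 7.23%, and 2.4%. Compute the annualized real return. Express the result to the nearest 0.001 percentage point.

Cumulative inflation factor: 1.027 × 1.0149 × 1.0387 × 1.0220 × 1.0723 × 1.024 ≈ 1.21493.
Nominal growth factor: 1.57100. Real growth factor = 1.57100 / 1.21493 ≈ 1.29308.
Annualized: 1.29308^(1/6) − 1 ≈ 0.04377.

4.377%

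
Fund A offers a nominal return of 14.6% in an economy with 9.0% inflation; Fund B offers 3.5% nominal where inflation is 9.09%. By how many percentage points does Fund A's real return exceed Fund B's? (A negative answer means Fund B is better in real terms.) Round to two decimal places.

Fund A real return: 1.146/1.090 − 1 = 5.138%.
Fund B real return: 1.035/1.0909 − 1 = -5.124%.
Difference: 5.138 − (-5.124) = 10.262 pp.

10.26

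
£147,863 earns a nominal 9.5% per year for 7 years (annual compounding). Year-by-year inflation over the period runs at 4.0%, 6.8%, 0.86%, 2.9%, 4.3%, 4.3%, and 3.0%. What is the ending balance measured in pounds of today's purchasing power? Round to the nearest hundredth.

Nominal value at maturity: £147,863 × (1 + 9.5%)^7 ≈ £279,099.04.
Price-level factor over 7 years: 1.040 × 1.068 × 1.0086 × 1.029 × 1.043 × 1.043 × 1.030 ≈ 1.2916497735.
The maturity value deflated by that factor is the answer in today's purchasing power.

£216,079.50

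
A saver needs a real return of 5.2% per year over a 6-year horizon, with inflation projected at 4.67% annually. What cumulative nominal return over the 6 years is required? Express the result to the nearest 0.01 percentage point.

Required annual nominal rate: (1+5.2%)(1+4.67%) − 1 = 10.11284%.
Cumulative over 6 years: (1 + 0.1011284)^6 − 1 ≈ 0.78249.

78.25%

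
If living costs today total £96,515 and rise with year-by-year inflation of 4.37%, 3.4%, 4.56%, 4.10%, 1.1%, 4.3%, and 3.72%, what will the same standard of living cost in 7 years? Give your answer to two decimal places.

Cumulative price-level factor: 1.0437 × 1.034 × 1.0456 × 1.0410 × 1.011 × 1.043 × 1.0372 ≈ 1.2847259558.
The nominal amount required is £96,515 scaled up by that factor.

£123,995.33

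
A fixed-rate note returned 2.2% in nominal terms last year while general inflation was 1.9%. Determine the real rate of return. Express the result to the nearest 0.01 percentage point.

0.29%

Real return via the Fisher equation: (1 + 2.2%)/(1 + 1.9%) − 1 = 1.022/1.019 − 1 ≈ 0.00294.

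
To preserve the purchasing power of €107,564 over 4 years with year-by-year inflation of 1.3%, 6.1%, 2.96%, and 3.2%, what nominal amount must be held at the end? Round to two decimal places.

€122,840.06

Cumulative price-level factor: 1.013 × 1.061 × 1.0296 × 1.032 ≈ 1.1420182927.
Multiplying €107,564 by the price-level factor gives the future nominal sum.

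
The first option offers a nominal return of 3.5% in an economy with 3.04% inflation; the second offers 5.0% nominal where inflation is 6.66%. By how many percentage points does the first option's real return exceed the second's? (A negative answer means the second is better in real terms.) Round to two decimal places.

2.00

The first option real return: 1.035/1.0304 − 1 = 0.446%.
The second real return: 1.050/1.0666 − 1 = -1.556%.
Difference: 0.446 − (-1.556) = 2.002 pp.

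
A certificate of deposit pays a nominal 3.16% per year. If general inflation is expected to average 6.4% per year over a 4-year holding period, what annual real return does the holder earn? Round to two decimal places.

With constant rates the annual real return is the same each year: (1+3.16%)/(1+6.4%) − 1 = -0.03045.

-3.05%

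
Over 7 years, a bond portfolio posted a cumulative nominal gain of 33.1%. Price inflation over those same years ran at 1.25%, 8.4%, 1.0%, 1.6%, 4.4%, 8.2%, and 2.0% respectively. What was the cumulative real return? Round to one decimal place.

Cumulative inflation factor: 1.0125 × 1.084 × 1.010 × 1.016 × 1.044 × 1.082 × 1.020 ≈ 1.29768.
Nominal growth factor: 1.33100. Real growth factor = 1.33100 / 1.29768 ≈ 1.02568.
Total real return ≈ 2.5677%.

2.6%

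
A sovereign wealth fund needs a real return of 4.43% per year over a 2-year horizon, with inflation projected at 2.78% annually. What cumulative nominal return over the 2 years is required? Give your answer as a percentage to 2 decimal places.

Required annual nominal rate: (1+4.43%)(1+2.78%) − 1 = 7.333154%.
Cumulative over 2 years: (1 + 0.07333154)^2 − 1 ≈ 0.15204.

15.20%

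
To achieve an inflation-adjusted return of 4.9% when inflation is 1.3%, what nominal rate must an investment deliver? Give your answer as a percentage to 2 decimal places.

By the Fisher equation, 1 + r_nom = (1 + 4.9%)(1 + 1.3%) = 1.049 × 1.013 = 1.062637.
So r_nom = 6.2637%.

6.26%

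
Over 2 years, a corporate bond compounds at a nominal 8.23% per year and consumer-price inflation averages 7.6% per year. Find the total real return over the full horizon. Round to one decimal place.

1.2%

The annual real rate is (1+8.23%)/(1+7.6%) − 1 = 0.5855%.
Compounded over 2 years: (1 + 0.005855)^2 − 1 ≈ 0.01174.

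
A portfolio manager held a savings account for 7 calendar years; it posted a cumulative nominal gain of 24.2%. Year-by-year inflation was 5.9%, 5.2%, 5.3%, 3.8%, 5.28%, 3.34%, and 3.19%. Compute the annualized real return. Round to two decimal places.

-1.36%

Cumulative inflation factor: 1.059 × 1.052 × 1.053 × 1.038 × 1.0528 × 1.0334 × 1.0319 ≈ 1.36707.
Nominal growth factor: 1.24200. Real growth factor = 1.24200 / 1.36707 ≈ 0.90852.
Annualized: 0.90852^(1/7) − 1 ≈ -0.01361.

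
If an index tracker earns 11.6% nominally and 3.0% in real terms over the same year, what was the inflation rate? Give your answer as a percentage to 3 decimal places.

8.350%

From (1+r_nom) = (1+r_real)(1+π), we get 1+π = (1 + 11.6%)/(1 + 3.0%) = 1.116/1.030 ≈ 1.08350.
So π ≈ 8.3495%.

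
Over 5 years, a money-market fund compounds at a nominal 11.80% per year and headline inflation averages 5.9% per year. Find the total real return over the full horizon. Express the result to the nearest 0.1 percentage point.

31.1%

The annual real rate is (1+11.80%)/(1+5.9%) − 1 = 5.5713%.
Compounded over 5 years: (1 + 0.055713)^5 − 1 ≈ 0.31138.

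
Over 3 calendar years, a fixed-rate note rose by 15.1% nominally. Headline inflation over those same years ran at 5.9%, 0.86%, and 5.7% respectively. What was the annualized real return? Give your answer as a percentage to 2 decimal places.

0.65%

Cumulative inflation factor: 1.059 × 1.0086 × 1.057 ≈ 1.12899.
Nominal growth factor: 1.15100. Real growth factor = 1.15100 / 1.12899 ≈ 1.01950.
Annualized: 1.01950^(1/3) − 1 ≈ 0.00646.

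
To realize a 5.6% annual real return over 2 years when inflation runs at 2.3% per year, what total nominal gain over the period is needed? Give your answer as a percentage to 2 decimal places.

Required annual nominal rate: (1+5.6%)(1+2.3%) − 1 = 8.0288%.
Cumulative over 2 years: (1 + 0.080288)^2 − 1 ≈ 0.16702.

16.70%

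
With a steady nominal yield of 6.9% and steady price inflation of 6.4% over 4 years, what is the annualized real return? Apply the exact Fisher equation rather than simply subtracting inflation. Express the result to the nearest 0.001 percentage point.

0.470%

With constant rates the annual real return is the same each year: (1+6.9%)/(1+6.4%) − 1 = 0.00470.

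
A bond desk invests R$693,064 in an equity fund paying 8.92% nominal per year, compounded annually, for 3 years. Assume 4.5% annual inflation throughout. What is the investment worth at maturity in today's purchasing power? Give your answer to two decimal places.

R$784,778.99

Nominal value at maturity: R$693,064 × (1 + 8.92%)^3 ≈ R$895,563.20.
Price-level factor over 3 years: (1 + 4.5%)^3 = 1.141166125.
Dividing the nominal maturity value by the price-level factor gives the value in today's money.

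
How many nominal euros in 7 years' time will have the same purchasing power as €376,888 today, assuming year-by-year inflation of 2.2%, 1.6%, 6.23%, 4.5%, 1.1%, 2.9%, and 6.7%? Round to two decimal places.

€482,226.79

Cumulative price-level factor: 1.022 × 1.016 × 1.0623 × 1.045 × 1.011 × 1.029 × 1.067 ≈ 1.2794962738.
Multiplying €376,888 by the price-level factor gives the future nominal sum.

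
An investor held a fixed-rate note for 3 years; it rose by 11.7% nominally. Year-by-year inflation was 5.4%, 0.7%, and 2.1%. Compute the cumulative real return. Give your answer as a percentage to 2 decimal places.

3.08%

Cumulative inflation factor: 1.054 × 1.007 × 1.021 ≈ 1.08367.
Nominal growth factor: 1.11700. Real growth factor = 1.11700 / 1.08367 ≈ 1.03076.
Total real return ≈ 3.0760%.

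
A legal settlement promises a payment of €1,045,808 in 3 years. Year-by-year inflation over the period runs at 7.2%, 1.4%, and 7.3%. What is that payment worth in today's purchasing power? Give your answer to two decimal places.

€896,642.87

Price-level factor over 3 years: 1.072 × 1.014 × 1.073 = 1.166359584.
Purchasing power today: €1,045,808 divided by that factor.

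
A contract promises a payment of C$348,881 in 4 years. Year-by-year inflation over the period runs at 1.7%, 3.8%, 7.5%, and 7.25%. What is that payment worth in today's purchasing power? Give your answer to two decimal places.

Price-level factor over 4 years: 1.017 × 1.038 × 1.075 × 1.0725 ≈ 1.2170938601.
Purchasing power today: C$348,881 divided by that factor.

C$286,650.86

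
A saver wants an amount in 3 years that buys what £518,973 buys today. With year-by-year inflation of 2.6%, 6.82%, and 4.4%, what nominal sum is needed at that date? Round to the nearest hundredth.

Cumulative price-level factor: 1.026 × 1.0682 × 1.044 = 1.1441960208.
Multiplying £518,973 by the price-level factor gives the future nominal sum.

£593,806.84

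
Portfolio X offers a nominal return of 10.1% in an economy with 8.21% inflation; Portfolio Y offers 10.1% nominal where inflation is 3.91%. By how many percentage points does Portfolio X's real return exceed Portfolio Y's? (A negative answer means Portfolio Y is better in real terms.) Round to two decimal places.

-4.21

Portfolio X real return: 1.101/1.0821 − 1 = 1.747%.
Portfolio Y real return: 1.101/1.0391 − 1 = 5.957%.
Difference: 1.747 − 5.957 = -4.210 pp.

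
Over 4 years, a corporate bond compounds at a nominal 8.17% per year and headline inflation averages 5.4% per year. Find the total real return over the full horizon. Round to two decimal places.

The annual real rate is (1+8.17%)/(1+5.4%) − 1 = 2.6281%.
Compounded over 4 years: (1 + 0.026281)^4 − 1 ≈ 0.10934.

10.93%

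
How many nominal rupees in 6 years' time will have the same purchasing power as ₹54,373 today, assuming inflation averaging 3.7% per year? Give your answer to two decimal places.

Cumulative price-level factor: (1+3.7%)^6 ≈ 1.2435765910.
The nominal amount required is ₹54,373 scaled up by that factor.

₹67,616.99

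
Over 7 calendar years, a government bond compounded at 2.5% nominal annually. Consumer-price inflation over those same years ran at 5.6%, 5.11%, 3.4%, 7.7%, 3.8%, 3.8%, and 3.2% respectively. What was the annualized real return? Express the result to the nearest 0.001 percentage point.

Cumulative inflation factor: 1.056 × 1.0511 × 1.034 × 1.077 × 1.038 × 1.038 × 1.032 ≈ 1.37442.
Nominal growth factor: 1.18869. Real growth factor = 1.18869 / 1.37442 ≈ 0.86487.
Annualized: 0.86487^(1/7) − 1 ≈ -0.02053.

-2.053%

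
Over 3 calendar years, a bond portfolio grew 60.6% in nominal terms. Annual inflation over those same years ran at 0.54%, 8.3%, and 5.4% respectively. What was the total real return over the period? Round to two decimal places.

39.94%

Cumulative inflation factor: 1.0054 × 1.083 × 1.054 ≈ 1.14765.
Nominal growth factor: 1.60600. Real growth factor = 1.60600 / 1.14765 ≈ 1.39939.
Total real return ≈ 39.9386%.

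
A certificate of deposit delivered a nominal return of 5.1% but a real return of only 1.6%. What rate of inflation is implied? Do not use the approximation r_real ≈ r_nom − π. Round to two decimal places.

From (1+r_nom) = (1+r_real)(1+π), we get 1+π = (1 + 5.1%)/(1 + 1.6%) = 1.051/1.016 ≈ 1.03445.
So π ≈ 3.4449%.

3.44%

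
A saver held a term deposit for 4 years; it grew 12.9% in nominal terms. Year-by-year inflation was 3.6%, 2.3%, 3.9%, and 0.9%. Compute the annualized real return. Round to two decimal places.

Cumulative inflation factor: 1.036 × 1.023 × 1.039 × 1.009 ≈ 1.11107.
Nominal growth factor: 1.12900. Real growth factor = 1.12900 / 1.11107 ≈ 1.01614.
Annualized: 1.01614^(1/4) − 1 ≈ 0.00401.

0.40%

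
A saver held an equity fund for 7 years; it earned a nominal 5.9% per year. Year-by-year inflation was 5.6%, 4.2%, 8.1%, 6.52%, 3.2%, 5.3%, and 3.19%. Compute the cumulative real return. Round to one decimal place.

Cumulative inflation factor: 1.056 × 1.042 × 1.081 × 1.0652 × 1.032 × 1.053 × 1.0319 ≈ 1.42080.
Nominal growth factor: 1.49373. Real growth factor = 1.49373 / 1.42080 ≈ 1.05133.
Total real return ≈ 5.1326%.

5.1%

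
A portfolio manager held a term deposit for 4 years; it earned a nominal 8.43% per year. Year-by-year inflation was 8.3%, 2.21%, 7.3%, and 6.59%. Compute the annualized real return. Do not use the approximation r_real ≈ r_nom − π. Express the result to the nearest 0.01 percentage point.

2.22%

Cumulative inflation factor: 1.083 × 1.0221 × 1.073 × 1.0659 ≈ 1.26601.
Nominal growth factor: 1.38229. Real growth factor = 1.38229 / 1.26601 ≈ 1.09184.
Annualized: 1.09184^(1/4) − 1 ≈ 0.02221.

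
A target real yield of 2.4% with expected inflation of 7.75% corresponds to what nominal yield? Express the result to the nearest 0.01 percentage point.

10.34%

By the Fisher equation, 1 + r_nom = (1 + 2.4%)(1 + 7.75%) = 1.024 × 1.0775 = 1.10336.
So r_nom = 10.336%.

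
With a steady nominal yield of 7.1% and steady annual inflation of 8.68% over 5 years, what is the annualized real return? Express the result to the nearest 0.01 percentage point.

-1.45%

With constant rates the annual real return is the same each year: (1+7.1%)/(1+8.68%) − 1 = -0.01454.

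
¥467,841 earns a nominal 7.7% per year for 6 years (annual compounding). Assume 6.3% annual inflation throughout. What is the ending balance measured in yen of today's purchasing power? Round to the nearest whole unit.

Nominal value at maturity: ¥467,841 × (1 + 7.7%)^6 ≈ ¥730,117.
Price-level factor over 6 years: (1 + 6.3%)^6 ≈ 1.4427782516.
The maturity value deflated by that factor is the answer in today's purchasing power.

¥506,049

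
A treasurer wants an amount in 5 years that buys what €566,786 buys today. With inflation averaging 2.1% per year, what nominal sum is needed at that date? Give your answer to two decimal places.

Cumulative price-level factor: (1+2.1%)^5 ≈ 1.1095035865.
Multiplying €566,786 by the price-level factor gives the future nominal sum.

€628,851.10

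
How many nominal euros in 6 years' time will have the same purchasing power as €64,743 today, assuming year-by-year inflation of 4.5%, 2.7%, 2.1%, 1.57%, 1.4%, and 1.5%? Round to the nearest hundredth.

Cumulative price-level factor: 1.045 × 1.027 × 1.021 × 1.0157 × 1.014 × 1.015 ≈ 1.1454652693.
The nominal amount required is €64,743 scaled up by that factor.

€74,160.86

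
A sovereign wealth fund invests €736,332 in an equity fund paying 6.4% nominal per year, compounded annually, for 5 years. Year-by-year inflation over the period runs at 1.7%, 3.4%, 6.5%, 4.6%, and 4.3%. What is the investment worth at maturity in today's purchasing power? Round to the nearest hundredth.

€821,816.25

Nominal value at maturity: €736,332 × (1 + 6.4%)^5 ≈ €1,004,111.21.
Price-level factor over 5 years: 1.017 × 1.034 × 1.065 × 1.046 × 1.043 ≈ 1.2218196134.
Dividing the nominal maturity value by the price-level factor gives the value in today's money.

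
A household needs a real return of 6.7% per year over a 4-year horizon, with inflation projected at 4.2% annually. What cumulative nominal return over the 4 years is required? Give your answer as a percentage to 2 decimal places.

52.80%

Required annual nominal rate: (1+6.7%)(1+4.2%) − 1 = 11.1814%.
Cumulative over 4 years: (1 + 0.111814)^4 − 1 ≈ 0.52802.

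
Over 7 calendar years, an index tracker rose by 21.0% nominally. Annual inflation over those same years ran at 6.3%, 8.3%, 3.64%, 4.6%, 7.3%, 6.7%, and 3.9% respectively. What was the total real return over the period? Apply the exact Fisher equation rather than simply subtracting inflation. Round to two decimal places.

Cumulative inflation factor: 1.063 × 1.083 × 1.0364 × 1.046 × 1.073 × 1.067 × 1.039 ≈ 1.48457.
Nominal growth factor: 1.21000. Real growth factor = 1.21000 / 1.48457 ≈ 0.81505.
Total real return ≈ -18.4949%.

-18.49%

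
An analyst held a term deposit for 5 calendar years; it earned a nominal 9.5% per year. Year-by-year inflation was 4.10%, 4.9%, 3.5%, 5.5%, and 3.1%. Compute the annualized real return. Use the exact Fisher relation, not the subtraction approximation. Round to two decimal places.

Cumulative inflation factor: 1.0410 × 1.049 × 1.035 × 1.055 × 1.031 ≈ 1.22936.
Nominal growth factor: 1.57424. Real growth factor = 1.57424 / 1.22936 ≈ 1.28054.
Annualized: 1.28054^(1/5) − 1 ≈ 0.05070.

5.07%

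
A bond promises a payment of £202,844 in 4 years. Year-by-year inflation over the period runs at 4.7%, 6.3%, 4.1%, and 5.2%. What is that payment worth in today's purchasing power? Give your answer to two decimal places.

Price-level factor over 4 years: 1.047 × 1.063 × 1.041 × 1.052 ≈ 1.2188392059.
Purchasing power today: £202,844 divided by that factor.

£166,423.92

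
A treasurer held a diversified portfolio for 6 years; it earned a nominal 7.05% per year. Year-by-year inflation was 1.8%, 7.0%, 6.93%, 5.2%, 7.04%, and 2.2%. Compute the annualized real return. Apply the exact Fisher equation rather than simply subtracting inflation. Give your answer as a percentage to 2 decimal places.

Cumulative inflation factor: 1.018 × 1.070 × 1.0693 × 1.052 × 1.0704 × 1.022 ≈ 1.34043.
Nominal growth factor: 1.50494. Real growth factor = 1.50494 / 1.34043 ≈ 1.12273.
Annualized: 1.12273^(1/6) − 1 ≈ 0.01948.

1.95%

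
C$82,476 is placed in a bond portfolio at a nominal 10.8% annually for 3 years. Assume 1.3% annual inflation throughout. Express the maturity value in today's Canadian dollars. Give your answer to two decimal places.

C$107,924.12

Nominal value at maturity: C$82,476 × (1 + 10.8%)^3 ≈ C$112,188.12.
Price-level factor over 3 years: (1 + 1.3%)^3 = 1.039509197.
The maturity value deflated by that factor is the answer in today's purchasing power.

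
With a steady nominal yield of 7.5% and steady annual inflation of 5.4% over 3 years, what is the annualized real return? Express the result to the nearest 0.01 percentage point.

1.99%

With constant rates the annual real return is the same each year: (1+7.5%)/(1+5.4%) − 1 = 0.01992.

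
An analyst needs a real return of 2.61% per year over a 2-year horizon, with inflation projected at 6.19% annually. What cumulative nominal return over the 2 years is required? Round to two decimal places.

Required annual nominal rate: (1+2.61%)(1+6.19%) − 1 = 8.961559%.
Cumulative over 2 years: (1 + 0.08961559)^2 − 1 ≈ 0.18726.

18.73%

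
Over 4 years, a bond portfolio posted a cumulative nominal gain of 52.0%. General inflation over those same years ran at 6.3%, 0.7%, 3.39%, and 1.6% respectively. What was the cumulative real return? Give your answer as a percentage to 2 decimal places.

Cumulative inflation factor: 1.063 × 1.007 × 1.0339 × 1.016 ≈ 1.12444.
Nominal growth factor: 1.52000. Real growth factor = 1.52000 / 1.12444 ≈ 1.35179.
Total real return ≈ 35.1788%.

35.18%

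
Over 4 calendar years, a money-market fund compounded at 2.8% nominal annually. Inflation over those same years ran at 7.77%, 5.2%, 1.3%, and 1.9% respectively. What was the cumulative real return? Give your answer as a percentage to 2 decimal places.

Cumulative inflation factor: 1.0777 × 1.052 × 1.013 × 1.019 ≈ 1.17030.
Nominal growth factor: 1.11679. Real growth factor = 1.11679 / 1.17030 ≈ 0.95428.
Total real return ≈ -4.5721%.

-4.57%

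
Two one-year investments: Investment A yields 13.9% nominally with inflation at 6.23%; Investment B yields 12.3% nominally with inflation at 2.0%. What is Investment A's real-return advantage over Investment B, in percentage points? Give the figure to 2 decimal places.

-2.88

Investment A real return: 1.139/1.0623 − 1 = 7.220%.
Investment B real return: 1.123/1.020 − 1 = 10.098%.
Difference: 7.220 − 10.098 = -2.878 pp.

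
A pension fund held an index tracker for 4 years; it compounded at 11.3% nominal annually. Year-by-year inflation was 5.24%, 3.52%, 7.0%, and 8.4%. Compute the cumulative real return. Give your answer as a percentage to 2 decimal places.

21.44%

Cumulative inflation factor: 1.0524 × 1.0352 × 1.070 × 1.084 ≈ 1.26362.
Nominal growth factor: 1.53455. Real growth factor = 1.53455 / 1.26362 ≈ 1.21440.
Total real return ≈ 21.4402%.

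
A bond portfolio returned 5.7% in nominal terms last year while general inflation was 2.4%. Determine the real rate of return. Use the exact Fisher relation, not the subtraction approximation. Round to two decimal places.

3.22%

Real return via the Fisher equation: (1 + 5.7%)/(1 + 2.4%) − 1 = 1.057/1.024 − 1 ≈ 0.03223.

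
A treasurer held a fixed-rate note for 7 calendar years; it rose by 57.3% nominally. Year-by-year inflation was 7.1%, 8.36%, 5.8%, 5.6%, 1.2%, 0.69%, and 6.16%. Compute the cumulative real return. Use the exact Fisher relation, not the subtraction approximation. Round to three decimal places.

Cumulative inflation factor: 1.071 × 1.0836 × 1.058 × 1.056 × 1.012 × 1.0069 × 1.0616 ≈ 1.40261.
Nominal growth factor: 1.57300. Real growth factor = 1.57300 / 1.40261 ≈ 1.12148.
Total real return ≈ 12.1484%.

12.148%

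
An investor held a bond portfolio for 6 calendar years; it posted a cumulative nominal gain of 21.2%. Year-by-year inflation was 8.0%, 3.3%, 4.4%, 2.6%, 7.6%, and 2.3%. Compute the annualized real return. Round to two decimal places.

-1.36%

Cumulative inflation factor: 1.080 × 1.033 × 1.044 × 1.026 × 1.076 × 1.023 ≈ 1.31541.
Nominal growth factor: 1.21200. Real growth factor = 1.21200 / 1.31541 ≈ 0.92139.
Annualized: 0.92139^(1/6) − 1 ≈ -0.01355.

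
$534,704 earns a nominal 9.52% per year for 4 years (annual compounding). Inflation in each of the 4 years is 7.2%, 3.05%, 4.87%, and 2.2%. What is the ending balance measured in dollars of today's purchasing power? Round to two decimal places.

$649,743.93

Nominal value at maturity: $534,704 × (1 + 9.52%)^4 ≈ $769,284.84.
Price-level factor over 4 years: 1.072 × 1.0305 × 1.0487 × 1.022 ≈ 1.1839815785.
The maturity value deflated by that factor is the answer in today's purchasing power.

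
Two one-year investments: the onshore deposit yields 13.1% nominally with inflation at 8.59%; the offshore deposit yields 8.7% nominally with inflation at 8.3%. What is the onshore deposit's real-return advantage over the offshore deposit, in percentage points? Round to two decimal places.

3.78

The onshore deposit real return: 1.131/1.0859 − 1 = 4.153%.
The offshore deposit real return: 1.087/1.083 − 1 = 0.369%.
Difference: 4.153 − 0.369 = 3.784 pp.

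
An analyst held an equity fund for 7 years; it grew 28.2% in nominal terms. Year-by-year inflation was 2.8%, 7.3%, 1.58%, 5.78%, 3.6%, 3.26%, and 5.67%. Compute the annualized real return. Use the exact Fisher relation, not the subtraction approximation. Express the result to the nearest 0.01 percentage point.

-0.63%

Cumulative inflation factor: 1.028 × 1.073 × 1.0158 × 1.0578 × 1.036 × 1.0326 × 1.0567 ≈ 1.33983.
Nominal growth factor: 1.28200. Real growth factor = 1.28200 / 1.33983 ≈ 0.95684.
Annualized: 0.95684^(1/7) − 1 ≈ -0.00628.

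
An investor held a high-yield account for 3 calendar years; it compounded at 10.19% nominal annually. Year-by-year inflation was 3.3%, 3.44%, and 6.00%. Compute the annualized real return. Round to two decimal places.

5.71%

Cumulative inflation factor: 1.033 × 1.0344 × 1.0600 ≈ 1.13265.
Nominal growth factor: 1.33791. Real growth factor = 1.33791 / 1.13265 ≈ 1.18122.
Annualized: 1.18122^(1/3) − 1 ≈ 0.05709.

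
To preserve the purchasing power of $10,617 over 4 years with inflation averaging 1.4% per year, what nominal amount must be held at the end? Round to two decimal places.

Cumulative price-level factor: (1+1.4%)^4 ≈ 1.0571870144.
Multiplying $10,617 by the price-level factor gives the future nominal sum.

$11,224.15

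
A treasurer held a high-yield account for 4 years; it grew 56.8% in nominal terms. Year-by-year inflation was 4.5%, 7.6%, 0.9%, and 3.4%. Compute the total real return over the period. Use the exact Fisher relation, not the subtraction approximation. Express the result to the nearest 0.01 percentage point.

33.66%

Cumulative inflation factor: 1.045 × 1.076 × 1.009 × 1.034 ≈ 1.17311.
Nominal growth factor: 1.56800. Real growth factor = 1.56800 / 1.17311 ≈ 1.33661.
Total real return ≈ 33.6613%.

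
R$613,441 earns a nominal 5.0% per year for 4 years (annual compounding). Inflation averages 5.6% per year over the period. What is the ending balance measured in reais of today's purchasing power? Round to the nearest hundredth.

Nominal value at maturity: R$613,441 × (1 + 5.0%)^4 ≈ R$745,641.37.
Price-level factor over 4 years: (1 + 5.6%)^4 ≈ 1.2435282985.
Dividing the nominal maturity value by the price-level factor gives the value in today's money.

R$599,617.53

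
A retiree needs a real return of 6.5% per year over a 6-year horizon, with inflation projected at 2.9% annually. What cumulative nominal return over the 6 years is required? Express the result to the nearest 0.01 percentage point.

73.22%

Required annual nominal rate: (1+6.5%)(1+2.9%) − 1 = 9.5885%.
Cumulative over 6 years: (1 + 0.095885)^6 − 1 ≈ 0.73217.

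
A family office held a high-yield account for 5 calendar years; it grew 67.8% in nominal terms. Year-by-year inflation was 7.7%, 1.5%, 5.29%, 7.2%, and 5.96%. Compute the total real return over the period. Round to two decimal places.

Cumulative inflation factor: 1.077 × 1.015 × 1.0529 × 1.072 × 1.0596 ≈ 1.30739.
Nominal growth factor: 1.67800. Real growth factor = 1.67800 / 1.30739 ≈ 1.28347.
Total real return ≈ 28.3472%.

28.35%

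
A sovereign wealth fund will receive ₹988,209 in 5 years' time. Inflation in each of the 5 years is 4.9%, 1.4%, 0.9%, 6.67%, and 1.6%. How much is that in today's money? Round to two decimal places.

Price-level factor over 5 years: 1.049 × 1.014 × 1.009 × 1.0667 × 1.016 ≈ 1.1631630899.
Purchasing power today: ₹988,209 divided by that factor.

₹849,587.65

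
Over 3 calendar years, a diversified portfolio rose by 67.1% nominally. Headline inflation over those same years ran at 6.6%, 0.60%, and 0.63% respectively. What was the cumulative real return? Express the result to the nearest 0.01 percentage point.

54.84%

Cumulative inflation factor: 1.066 × 1.0060 × 1.0063 ≈ 1.07915.
Nominal growth factor: 1.67100. Real growth factor = 1.67100 / 1.07915 ≈ 1.54844.
Total real return ≈ 54.8438%.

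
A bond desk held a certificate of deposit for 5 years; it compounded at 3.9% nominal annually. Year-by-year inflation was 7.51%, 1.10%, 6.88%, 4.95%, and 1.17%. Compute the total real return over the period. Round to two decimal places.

Cumulative inflation factor: 1.0751 × 1.0110 × 1.0688 × 1.0495 × 1.0117 ≈ 1.23348.
Nominal growth factor: 1.21081. Real growth factor = 1.21081 / 1.23348 ≈ 0.98163.
Total real return ≈ -1.8372%.

-1.84%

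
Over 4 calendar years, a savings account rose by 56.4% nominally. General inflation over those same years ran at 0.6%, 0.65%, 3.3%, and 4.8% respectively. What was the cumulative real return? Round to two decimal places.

42.68%

Cumulative inflation factor: 1.006 × 1.0065 × 1.033 × 1.048 ≈ 1.09616.
Nominal growth factor: 1.56400. Real growth factor = 1.56400 / 1.09616 ≈ 1.42680.
Total real return ≈ 42.6801%.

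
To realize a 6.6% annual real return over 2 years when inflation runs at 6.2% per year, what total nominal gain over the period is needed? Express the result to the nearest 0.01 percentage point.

28.16%

Required annual nominal rate: (1+6.6%)(1+6.2%) − 1 = 13.2092%.
Cumulative over 2 years: (1 + 0.132092)^2 − 1 ≈ 0.28163.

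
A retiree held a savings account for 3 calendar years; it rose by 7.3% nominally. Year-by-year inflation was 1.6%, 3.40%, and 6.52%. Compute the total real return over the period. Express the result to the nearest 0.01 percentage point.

-4.11%

Cumulative inflation factor: 1.016 × 1.0340 × 1.0652 ≈ 1.11904.
Nominal growth factor: 1.07300. Real growth factor = 1.07300 / 1.11904 ≈ 0.95886.
Total real return ≈ -4.1142%.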